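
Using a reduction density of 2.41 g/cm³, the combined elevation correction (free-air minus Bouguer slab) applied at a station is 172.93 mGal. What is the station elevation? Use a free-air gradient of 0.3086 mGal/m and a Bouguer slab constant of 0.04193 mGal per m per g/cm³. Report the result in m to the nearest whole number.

833

Combined gradient = 0.3086 − 0.04193 × 2.41 = 0.2075487 mGal/m
h = 172.93 / 0.2075487 = 833.20 m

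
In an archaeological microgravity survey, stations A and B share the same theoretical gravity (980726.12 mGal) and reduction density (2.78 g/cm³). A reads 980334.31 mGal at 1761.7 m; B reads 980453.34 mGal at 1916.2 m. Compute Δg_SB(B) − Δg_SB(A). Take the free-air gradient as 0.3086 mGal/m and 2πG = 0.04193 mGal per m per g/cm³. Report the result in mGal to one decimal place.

148.7

Δg_SB(A) = 980334.31 − 980726.12 + 0.3086×1761.7 − 0.04193×2.78×1761.7 = -53.50 mGal
Δg_SB(B) = 980453.34 − 980726.12 + 0.3086×1916.2 − 0.04193×2.78×1916.2 = 95.20 mGal
Difference = 95.20 − (-53.50) = 148.70 mGal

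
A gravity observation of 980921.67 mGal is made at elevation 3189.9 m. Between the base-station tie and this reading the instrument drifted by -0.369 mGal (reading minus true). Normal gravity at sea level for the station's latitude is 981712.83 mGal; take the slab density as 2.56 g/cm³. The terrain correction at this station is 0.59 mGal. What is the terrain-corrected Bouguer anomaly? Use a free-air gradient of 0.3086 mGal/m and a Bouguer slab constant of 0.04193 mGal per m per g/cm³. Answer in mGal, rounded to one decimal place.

-148.2

Drift-corrected reading = 980921.67 − (-0.369) = 980922.039 mGal
Free-air correction = 0.3086 × 3189.9 = 984.40 mGal
Free-air anomaly = 980922.039 − 981712.83 + (984.40) = 193.609 mGal
Bouguer slab correction = 0.04193 × 2.56 × 3189.9 = 342.41 mGal
Simple Bouguer anomaly = 193.609 − (342.41) = -148.801 mGal
Complete Bouguer anomaly = -148.801 + 0.59 = -148.211 mGal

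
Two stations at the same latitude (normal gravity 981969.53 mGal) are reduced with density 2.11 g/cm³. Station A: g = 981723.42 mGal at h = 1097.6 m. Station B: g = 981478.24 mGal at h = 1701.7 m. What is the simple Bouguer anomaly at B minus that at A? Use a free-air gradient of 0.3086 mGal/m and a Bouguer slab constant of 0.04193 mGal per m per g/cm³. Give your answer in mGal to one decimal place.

Δg_SB(A) = 981723.42 − 981969.53 + 0.3086×1097.6 − 0.04193×2.11×1097.6 = -4.50 mGal
Δg_SB(B) = 981478.24 − 981969.53 + 0.3086×1701.7 − 0.04193×2.11×1701.7 = -116.70 mGal
Difference = -116.70 − (-4.50) = -112.20 mGal

-112.2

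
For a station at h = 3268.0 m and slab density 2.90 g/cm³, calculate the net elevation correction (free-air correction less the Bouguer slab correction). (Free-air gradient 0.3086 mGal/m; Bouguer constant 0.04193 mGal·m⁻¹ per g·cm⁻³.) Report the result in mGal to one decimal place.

Combined gradient = 0.3086 − 0.04193 × 2.90 = 0.1870030 mGal/m
Combined elevation correction = 0.1870030 × 3268.0 = 611.1 mGal

611.1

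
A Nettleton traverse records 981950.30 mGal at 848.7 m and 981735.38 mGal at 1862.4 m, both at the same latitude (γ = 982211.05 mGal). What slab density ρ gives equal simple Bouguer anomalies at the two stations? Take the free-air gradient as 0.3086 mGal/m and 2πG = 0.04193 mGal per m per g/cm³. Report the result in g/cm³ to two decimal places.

Δg_obs = 981735.38 − 981950.30 = -214.92 mGal over Δh = 1862.4 − 848.7 = 1013.7 m
Equal Bouguer anomalies ⇒ Δg_obs + (0.3086 − 0.04193ρ)·Δh = 0
0.3086 − 0.04193ρ = −Δg_obs/Δh = 0.21202
ρ = (0.3086 − 0.21202) / 0.04193 = 2.30 g/cm³

2.30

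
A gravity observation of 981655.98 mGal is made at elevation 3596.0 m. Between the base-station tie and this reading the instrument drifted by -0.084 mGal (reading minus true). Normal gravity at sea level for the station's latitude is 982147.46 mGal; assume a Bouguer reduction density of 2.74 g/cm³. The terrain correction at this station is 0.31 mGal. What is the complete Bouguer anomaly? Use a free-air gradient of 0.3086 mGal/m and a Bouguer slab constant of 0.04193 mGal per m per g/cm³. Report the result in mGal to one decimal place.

205.5

Drift-corrected reading = 981655.98 − (-0.084) = 981656.064 mGal
Free-air correction = 0.3086 × 3596.0 = 1109.73 mGal
Free-air anomaly = 981656.064 − 982147.46 + (1109.73) = 618.334 mGal
Bouguer slab correction = 0.04193 × 2.74 × 3596.0 = 413.14 mGal
Simple Bouguer anomaly = 618.334 − (413.14) = 205.194 mGal
Complete Bouguer anomaly = 205.194 + 0.31 = 205.504 mGal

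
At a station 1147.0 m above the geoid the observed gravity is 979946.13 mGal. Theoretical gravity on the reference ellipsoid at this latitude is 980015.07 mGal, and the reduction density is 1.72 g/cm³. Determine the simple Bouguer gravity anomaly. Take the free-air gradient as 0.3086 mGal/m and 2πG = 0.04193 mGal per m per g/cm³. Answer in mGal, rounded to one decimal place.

Free-air correction = 0.3086 × 1147.0 = 353.96 mGal
Free-air anomaly = 979946.13 − 980015.07 + (353.96) = 285.02 mGal
Bouguer slab correction = 0.04193 × 1.72 × 1147.0 = 82.72 mGal
Simple Bouguer anomaly = 285.02 − (82.72) = 202.30 mGal

202.3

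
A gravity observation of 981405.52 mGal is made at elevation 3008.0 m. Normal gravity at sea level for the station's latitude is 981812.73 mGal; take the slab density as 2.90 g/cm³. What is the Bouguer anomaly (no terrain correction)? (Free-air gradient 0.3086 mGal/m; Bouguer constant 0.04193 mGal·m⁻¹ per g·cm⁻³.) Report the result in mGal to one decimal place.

Free-air correction = 0.3086 × 3008.0 = 928.27 mGal
Free-air anomaly = 981405.52 − 981812.73 + (928.27) = 521.06 mGal
Bouguer slab correction = 0.04193 × 2.90 × 3008.0 = 365.76 mGal
Simple Bouguer anomaly = 521.06 − (365.76) = 155.30 mGal

155.3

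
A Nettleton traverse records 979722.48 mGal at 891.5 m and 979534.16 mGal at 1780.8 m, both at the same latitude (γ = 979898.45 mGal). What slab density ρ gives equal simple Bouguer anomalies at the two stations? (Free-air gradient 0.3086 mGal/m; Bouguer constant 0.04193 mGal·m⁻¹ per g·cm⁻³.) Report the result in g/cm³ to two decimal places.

2.31

Δg_obs = 979534.16 − 979722.48 = -188.32 mGal over Δh = 1780.8 − 891.5 = 889.3 m
Equal Bouguer anomalies ⇒ Δg_obs + (0.3086 − 0.04193ρ)·Δh = 0
0.3086 − 0.04193ρ = −Δg_obs/Δh = 0.21176
ρ = (0.3086 − 0.21176) / 0.04193 = 2.31 g/cm³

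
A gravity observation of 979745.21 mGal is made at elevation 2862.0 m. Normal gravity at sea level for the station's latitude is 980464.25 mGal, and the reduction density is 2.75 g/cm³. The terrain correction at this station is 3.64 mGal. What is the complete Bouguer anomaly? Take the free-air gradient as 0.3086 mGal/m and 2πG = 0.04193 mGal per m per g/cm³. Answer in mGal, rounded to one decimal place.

Free-air correction = 0.3086 × 2862.0 = 883.21 mGal
Free-air anomaly = 979745.21 − 980464.25 + (883.21) = 164.17 mGal
Bouguer slab correction = 0.04193 × 2.75 × 2862.0 = 330.01 mGal
Simple Bouguer anomaly = 164.17 − (330.01) = -165.84 mGal
Complete Bouguer anomaly = -165.84 + 3.64 = -162.20 mGal

-162.2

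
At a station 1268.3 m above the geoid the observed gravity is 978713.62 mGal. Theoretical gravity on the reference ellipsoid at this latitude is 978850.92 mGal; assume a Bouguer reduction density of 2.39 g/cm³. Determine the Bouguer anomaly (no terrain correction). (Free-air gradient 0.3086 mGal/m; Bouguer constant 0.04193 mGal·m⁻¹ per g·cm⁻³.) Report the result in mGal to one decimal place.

127.0

Free-air correction = 0.3086 × 1268.3 = 391.40 mGal
Free-air anomaly = 978713.62 − 978850.92 + (391.40) = 254.10 mGal
Bouguer slab correction = 0.04193 × 2.39 × 1268.3 = 127.10 mGal
Simple Bouguer anomaly = 254.10 − (127.10) = 127.00 mGal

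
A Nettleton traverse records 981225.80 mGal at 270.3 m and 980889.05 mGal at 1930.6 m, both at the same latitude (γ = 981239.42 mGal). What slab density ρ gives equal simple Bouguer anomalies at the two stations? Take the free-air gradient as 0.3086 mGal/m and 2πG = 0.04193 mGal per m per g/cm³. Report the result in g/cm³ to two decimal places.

2.52

Δg_obs = 980889.05 − 981225.80 = -336.75 mGal over Δh = 1930.6 − 270.3 = 1660.3 m
Equal Bouguer anomalies ⇒ Δg_obs + (0.3086 − 0.04193ρ)·Δh = 0
0.3086 − 0.04193ρ = −Δg_obs/Δh = 0.20282
ρ = (0.3086 − 0.20282) / 0.04193 = 2.52 g/cm³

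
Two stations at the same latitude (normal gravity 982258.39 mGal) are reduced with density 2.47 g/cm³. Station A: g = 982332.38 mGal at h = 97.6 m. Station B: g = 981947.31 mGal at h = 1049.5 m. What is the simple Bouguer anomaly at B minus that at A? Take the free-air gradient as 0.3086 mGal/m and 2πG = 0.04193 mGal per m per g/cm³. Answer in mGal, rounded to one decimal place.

Δg_SB(A) = 982332.38 − 982258.39 + 0.3086×97.6 − 0.04193×2.47×97.6 = 94.00 mGal
Δg_SB(B) = 981947.31 − 982258.39 + 0.3086×1049.5 − 0.04193×2.47×1049.5 = -95.90 mGal
Difference = -95.90 − (94.00) = -189.90 mGal

-189.9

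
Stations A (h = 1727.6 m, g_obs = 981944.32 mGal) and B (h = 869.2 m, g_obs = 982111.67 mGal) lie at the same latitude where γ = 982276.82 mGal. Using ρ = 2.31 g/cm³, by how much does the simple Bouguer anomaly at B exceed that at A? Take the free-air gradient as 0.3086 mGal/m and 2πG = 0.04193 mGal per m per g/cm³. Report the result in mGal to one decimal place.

-14.4

Δg_SB(A) = 981944.32 − 982276.82 + 0.3086×1727.6 − 0.04193×2.31×1727.6 = 33.30 mGal
Δg_SB(B) = 982111.67 − 982276.82 + 0.3086×869.2 − 0.04193×2.31×869.2 = 18.90 mGal
Difference = 18.90 − (33.30) = -14.40 mGal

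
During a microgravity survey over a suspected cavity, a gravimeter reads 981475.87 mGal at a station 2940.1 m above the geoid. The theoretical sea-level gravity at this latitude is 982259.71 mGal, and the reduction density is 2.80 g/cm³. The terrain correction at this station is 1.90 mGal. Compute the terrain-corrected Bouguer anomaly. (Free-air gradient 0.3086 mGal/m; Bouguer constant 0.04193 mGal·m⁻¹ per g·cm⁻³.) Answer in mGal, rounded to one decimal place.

-219.8

Free-air correction = 0.3086 × 2940.1 = 907.31 mGal
Free-air anomaly = 981475.87 − 982259.71 + (907.31) = 123.47 mGal
Bouguer slab correction = 0.04193 × 2.80 × 2940.1 = 345.18 mGal
Simple Bouguer anomaly = 123.47 − (345.18) = -221.71 mGal
Complete Bouguer anomaly = -221.71 + 1.90 = -219.81 mGal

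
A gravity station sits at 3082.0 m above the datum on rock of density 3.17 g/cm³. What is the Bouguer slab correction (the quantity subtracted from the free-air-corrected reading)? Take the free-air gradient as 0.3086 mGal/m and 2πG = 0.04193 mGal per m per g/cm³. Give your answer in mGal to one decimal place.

Bouguer slab correction = 0.04193 × 3.17 × 3082.0 = 409.7 mGal

409.7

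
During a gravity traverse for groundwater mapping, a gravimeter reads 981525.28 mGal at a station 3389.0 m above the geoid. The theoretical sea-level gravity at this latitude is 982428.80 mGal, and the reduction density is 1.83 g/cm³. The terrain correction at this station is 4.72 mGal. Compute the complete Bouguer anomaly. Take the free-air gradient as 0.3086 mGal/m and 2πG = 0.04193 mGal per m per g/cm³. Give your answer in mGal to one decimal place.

-113.0

Free-air correction = 0.3086 × 3389.0 = 1045.85 mGal
Free-air anomaly = 981525.28 − 982428.80 + (1045.85) = 142.33 mGal
Bouguer slab correction = 0.04193 × 1.83 × 3389.0 = 260.04 mGal
Simple Bouguer anomaly = 142.33 − (260.04) = -117.71 mGal
Complete Bouguer anomaly = -117.71 + 4.72 = -112.99 mGal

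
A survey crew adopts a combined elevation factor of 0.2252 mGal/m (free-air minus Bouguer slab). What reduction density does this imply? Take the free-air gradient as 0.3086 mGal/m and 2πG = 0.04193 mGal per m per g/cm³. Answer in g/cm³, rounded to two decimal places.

0.2252 = 0.3086 − 0.04193 × ρ
ρ = (0.3086 − 0.2252) / 0.04193 = 1.99 g/cm³

1.99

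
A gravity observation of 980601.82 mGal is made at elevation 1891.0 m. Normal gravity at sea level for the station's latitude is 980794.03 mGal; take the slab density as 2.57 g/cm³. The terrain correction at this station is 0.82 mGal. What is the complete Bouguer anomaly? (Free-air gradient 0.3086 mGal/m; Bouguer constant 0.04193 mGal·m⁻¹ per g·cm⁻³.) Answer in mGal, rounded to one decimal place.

188.4

Free-air correction = 0.3086 × 1891.0 = 583.56 mGal
Free-air anomaly = 980601.82 − 980794.03 + (583.56) = 391.35 mGal
Bouguer slab correction = 0.04193 × 2.57 × 1891.0 = 203.77 mGal
Simple Bouguer anomaly = 391.35 − (203.77) = 187.58 mGal
Complete Bouguer anomaly = 187.58 + 0.82 = 188.40 mGal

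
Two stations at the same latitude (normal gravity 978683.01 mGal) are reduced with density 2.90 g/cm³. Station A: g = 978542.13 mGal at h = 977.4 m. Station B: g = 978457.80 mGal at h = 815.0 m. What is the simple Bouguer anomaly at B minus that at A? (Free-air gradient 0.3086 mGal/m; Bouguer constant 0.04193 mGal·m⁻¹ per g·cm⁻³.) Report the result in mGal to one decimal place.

Δg_SB(A) = 978542.13 − 978683.01 + 0.3086×977.4 − 0.04193×2.90×977.4 = 41.90 mGal
Δg_SB(B) = 978457.80 − 978683.01 + 0.3086×815.0 − 0.04193×2.90×815.0 = -72.80 mGal
Difference = -72.80 − (41.90) = -114.70 mGal

-114.7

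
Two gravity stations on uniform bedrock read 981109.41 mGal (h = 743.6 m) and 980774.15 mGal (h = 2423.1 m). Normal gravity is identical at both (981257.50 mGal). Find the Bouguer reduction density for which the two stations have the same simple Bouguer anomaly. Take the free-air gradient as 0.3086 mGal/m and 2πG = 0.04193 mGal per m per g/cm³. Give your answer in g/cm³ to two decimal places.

Δg_obs = 980774.15 − 981109.41 = -335.26 mGal over Δh = 2423.1 − 743.6 = 1679.5 m
Equal Bouguer anomalies ⇒ Δg_obs + (0.3086 − 0.04193ρ)·Δh = 0
0.3086 − 0.04193ρ = −Δg_obs/Δh = 0.19962
ρ = (0.3086 − 0.19962) / 0.04193 = 2.60 g/cm³

2.60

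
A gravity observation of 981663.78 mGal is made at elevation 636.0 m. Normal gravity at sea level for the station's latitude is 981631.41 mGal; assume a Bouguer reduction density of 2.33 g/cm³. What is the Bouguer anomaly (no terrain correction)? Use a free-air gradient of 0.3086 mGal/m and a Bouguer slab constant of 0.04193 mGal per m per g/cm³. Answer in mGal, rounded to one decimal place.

166.5

Free-air correction = 0.3086 × 636.0 = 196.27 mGal
Free-air anomaly = 981663.78 − 981631.41 + (196.27) = 228.64 mGal
Bouguer slab correction = 0.04193 × 2.33 × 636.0 = 62.14 mGal
Simple Bouguer anomaly = 228.64 − (62.14) = 166.50 mGal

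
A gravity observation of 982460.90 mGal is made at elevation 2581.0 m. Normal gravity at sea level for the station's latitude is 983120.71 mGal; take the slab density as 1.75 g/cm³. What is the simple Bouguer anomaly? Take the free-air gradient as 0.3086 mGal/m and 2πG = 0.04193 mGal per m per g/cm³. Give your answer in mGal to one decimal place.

Free-air correction = 0.3086 × 2581.0 = 796.50 mGal
Free-air anomaly = 982460.90 − 983120.71 + (796.50) = 136.69 mGal
Bouguer slab correction = 0.04193 × 1.75 × 2581.0 = 189.39 mGal
Simple Bouguer anomaly = 136.69 − (189.39) = -52.70 mGal

-52.7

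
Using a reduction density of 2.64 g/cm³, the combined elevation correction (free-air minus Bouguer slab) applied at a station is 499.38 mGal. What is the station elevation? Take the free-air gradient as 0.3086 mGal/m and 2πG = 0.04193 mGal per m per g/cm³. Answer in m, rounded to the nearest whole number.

2523

Combined gradient = 0.3086 − 0.04193 × 2.64 = 0.1979048 mGal/m
h = 499.38 / 0.1979048 = 2523.33 m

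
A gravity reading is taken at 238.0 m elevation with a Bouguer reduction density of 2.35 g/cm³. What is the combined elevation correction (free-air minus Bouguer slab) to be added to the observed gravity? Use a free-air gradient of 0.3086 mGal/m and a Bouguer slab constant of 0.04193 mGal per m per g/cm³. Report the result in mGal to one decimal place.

Combined gradient = 0.3086 − 0.04193 × 2.35 = 0.2100645 mGal/m
Combined elevation correction = 0.2100645 × 238.0 = 50.0 mGal

50.0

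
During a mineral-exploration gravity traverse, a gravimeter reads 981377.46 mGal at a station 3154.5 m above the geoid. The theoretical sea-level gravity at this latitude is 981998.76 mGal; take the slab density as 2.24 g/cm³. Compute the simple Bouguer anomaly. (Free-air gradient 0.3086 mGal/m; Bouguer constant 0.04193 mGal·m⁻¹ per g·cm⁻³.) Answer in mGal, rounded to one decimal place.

Free-air correction = 0.3086 × 3154.5 = 973.48 mGal
Free-air anomaly = 981377.46 − 981998.76 + (973.48) = 352.18 mGal
Bouguer slab correction = 0.04193 × 2.24 × 3154.5 = 296.28 mGal
Simple Bouguer anomaly = 352.18 − (296.28) = 55.90 mGal

55.9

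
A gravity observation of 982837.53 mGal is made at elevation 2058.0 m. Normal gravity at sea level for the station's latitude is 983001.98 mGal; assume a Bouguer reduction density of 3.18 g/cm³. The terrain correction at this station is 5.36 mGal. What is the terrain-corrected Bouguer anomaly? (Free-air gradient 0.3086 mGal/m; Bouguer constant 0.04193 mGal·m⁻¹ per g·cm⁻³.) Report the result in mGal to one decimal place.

Free-air correction = 0.3086 × 2058.0 = 635.10 mGal
Free-air anomaly = 982837.53 − 983001.98 + (635.10) = 470.65 mGal
Bouguer slab correction = 0.04193 × 3.18 × 2058.0 = 274.41 mGal
Simple Bouguer anomaly = 470.65 − (274.41) = 196.24 mGal
Complete Bouguer anomaly = 196.24 + 5.36 = 201.60 mGal

201.6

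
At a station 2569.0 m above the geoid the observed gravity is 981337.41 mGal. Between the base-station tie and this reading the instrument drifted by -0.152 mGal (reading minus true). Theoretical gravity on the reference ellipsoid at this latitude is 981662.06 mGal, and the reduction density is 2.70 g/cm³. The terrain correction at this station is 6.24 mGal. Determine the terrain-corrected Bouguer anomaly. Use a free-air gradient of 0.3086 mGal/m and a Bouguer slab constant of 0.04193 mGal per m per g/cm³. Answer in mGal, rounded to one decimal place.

Drift-corrected reading = 981337.41 − (-0.152) = 981337.562 mGal
Free-air correction = 0.3086 × 2569.0 = 792.79 mGal
Free-air anomaly = 981337.562 − 981662.06 + (792.79) = 468.292 mGal
Bouguer slab correction = 0.04193 × 2.70 × 2569.0 = 290.84 mGal
Simple Bouguer anomaly = 468.292 − (290.84) = 177.452 mGal
Complete Bouguer anomaly = 177.452 + 6.24 = 183.692 mGal

183.7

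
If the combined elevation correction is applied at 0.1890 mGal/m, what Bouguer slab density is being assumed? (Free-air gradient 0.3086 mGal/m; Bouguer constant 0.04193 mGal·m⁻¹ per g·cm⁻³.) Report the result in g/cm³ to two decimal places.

2.85

0.1890 = 0.3086 − 0.04193 × ρ
ρ = (0.3086 − 0.1890) / 0.04193 = 2.85 g/cm³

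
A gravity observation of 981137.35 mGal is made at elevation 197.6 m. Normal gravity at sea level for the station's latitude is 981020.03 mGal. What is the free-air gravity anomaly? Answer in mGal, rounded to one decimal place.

178.3

Free-air correction = 0.3086 × 197.6 = 60.98 mGal
Free-air anomaly = 981137.35 − 981020.03 + (60.98) = 178.30 mGal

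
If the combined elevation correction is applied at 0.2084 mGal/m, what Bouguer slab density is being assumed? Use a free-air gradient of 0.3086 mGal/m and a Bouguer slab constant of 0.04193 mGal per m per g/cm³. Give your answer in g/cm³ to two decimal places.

0.2084 = 0.3086 − 0.04193 × ρ
ρ = (0.3086 − 0.2084) / 0.04193 = 2.39 g/cm³

2.39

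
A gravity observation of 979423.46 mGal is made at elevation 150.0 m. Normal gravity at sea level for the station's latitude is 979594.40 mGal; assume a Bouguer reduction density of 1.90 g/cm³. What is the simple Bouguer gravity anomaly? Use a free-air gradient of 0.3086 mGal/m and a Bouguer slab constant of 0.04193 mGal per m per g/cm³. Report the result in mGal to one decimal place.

Free-air correction = 0.3086 × 150.0 = 46.29 mGal
Free-air anomaly = 979423.46 − 979594.40 + (46.29) = -124.65 mGal
Bouguer slab correction = 0.04193 × 1.90 × 150.0 = 11.95 mGal
Simple Bouguer anomaly = -124.65 − (11.95) = -136.60 mGal

-136.6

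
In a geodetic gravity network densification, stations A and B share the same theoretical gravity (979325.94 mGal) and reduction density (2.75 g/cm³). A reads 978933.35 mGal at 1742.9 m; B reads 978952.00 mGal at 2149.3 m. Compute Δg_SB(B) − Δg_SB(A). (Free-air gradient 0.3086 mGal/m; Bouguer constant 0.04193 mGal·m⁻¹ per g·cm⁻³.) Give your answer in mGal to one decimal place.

Δg_SB(A) = 978933.35 − 979325.94 + 0.3086×1742.9 − 0.04193×2.75×1742.9 = -55.70 mGal
Δg_SB(B) = 978952.00 − 979325.94 + 0.3086×2149.3 − 0.04193×2.75×2149.3 = 41.50 mGal
Difference = 41.50 − (-55.70) = 97.20 mGal

97.2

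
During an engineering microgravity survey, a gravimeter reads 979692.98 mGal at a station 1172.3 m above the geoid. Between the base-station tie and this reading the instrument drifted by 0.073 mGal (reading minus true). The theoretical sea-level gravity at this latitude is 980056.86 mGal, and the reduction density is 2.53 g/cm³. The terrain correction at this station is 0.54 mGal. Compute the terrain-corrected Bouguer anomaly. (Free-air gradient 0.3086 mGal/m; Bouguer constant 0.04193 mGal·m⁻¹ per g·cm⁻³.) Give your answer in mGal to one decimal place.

-126.0

Drift-corrected reading = 979692.98 − (0.073) = 979692.907 mGal
Free-air correction = 0.3086 × 1172.3 = 361.77 mGal
Free-air anomaly = 979692.907 − 980056.86 + (361.77) = -2.183 mGal
Bouguer slab correction = 0.04193 × 2.53 × 1172.3 = 124.36 mGal
Simple Bouguer anomaly = -2.183 − (124.36) = -126.543 mGal
Complete Bouguer anomaly = -126.543 + 0.54 = -126.003 mGal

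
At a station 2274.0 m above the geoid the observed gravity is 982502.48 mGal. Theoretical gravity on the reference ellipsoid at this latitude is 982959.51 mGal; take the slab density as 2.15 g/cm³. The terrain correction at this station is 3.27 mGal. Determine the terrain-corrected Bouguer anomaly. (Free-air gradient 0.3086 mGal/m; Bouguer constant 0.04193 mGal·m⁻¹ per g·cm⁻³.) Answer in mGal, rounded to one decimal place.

43.0

Free-air correction = 0.3086 × 2274.0 = 701.76 mGal
Free-air anomaly = 982502.48 − 982959.51 + (701.76) = 244.73 mGal
Bouguer slab correction = 0.04193 × 2.15 × 2274.0 = 205.00 mGal
Simple Bouguer anomaly = 244.73 − (205.00) = 39.73 mGal
Complete Bouguer anomaly = 39.73 + 3.27 = 43.00 mGal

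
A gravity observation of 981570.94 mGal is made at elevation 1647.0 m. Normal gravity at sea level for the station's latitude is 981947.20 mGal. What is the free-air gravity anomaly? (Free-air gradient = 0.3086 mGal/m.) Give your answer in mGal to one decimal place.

Free-air correction = 0.3086 × 1647.0 = 508.26 mGal
Free-air anomaly = 981570.94 − 981947.20 + (508.26) = 132.00 mGal

132.0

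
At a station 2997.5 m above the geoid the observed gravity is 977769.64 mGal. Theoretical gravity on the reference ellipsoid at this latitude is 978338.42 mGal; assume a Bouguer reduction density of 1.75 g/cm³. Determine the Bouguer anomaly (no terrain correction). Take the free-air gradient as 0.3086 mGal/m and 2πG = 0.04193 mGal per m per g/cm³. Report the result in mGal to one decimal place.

136.3

Free-air correction = 0.3086 × 2997.5 = 925.03 mGal
Free-air anomaly = 977769.64 − 978338.42 + (925.03) = 356.25 mGal
Bouguer slab correction = 0.04193 × 1.75 × 2997.5 = 219.95 mGal
Simple Bouguer anomaly = 356.25 − (219.95) = 136.30 mGal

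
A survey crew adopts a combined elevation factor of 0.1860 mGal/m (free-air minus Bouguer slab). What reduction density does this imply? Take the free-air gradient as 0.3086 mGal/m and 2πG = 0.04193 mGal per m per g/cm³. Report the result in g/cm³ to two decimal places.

2.92

0.1860 = 0.3086 − 0.04193 × ρ
ρ = (0.3086 − 0.1860) / 0.04193 = 2.92 g/cm³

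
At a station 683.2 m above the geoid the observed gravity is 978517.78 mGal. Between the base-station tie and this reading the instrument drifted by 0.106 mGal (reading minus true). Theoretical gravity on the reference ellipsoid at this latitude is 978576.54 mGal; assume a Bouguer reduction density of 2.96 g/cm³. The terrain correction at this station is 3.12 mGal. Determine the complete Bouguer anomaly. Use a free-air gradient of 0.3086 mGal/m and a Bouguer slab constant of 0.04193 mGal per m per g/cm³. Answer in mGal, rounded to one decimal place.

70.3

Drift-corrected reading = 978517.78 − (0.106) = 978517.674 mGal
Free-air correction = 0.3086 × 683.2 = 210.84 mGal
Free-air anomaly = 978517.674 − 978576.54 + (210.84) = 151.974 mGal
Bouguer slab correction = 0.04193 × 2.96 × 683.2 = 84.79 mGal
Simple Bouguer anomaly = 151.974 − (84.79) = 67.184 mGal
Complete Bouguer anomaly = 67.184 + 3.12 = 70.304 mGal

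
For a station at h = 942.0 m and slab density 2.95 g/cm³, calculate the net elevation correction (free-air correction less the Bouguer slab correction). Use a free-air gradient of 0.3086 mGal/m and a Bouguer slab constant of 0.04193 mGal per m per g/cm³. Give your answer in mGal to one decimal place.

Combined gradient = 0.3086 − 0.04193 × 2.95 = 0.1849065 mGal/m
Combined elevation correction = 0.1849065 × 942.0 = 174.2 mGal

174.2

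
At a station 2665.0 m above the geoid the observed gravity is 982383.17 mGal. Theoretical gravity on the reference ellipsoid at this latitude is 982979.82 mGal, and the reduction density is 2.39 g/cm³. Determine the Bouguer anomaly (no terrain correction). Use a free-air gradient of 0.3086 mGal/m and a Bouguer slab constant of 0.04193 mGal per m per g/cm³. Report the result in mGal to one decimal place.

Free-air correction = 0.3086 × 2665.0 = 822.42 mGal
Free-air anomaly = 982383.17 − 982979.82 + (822.42) = 225.77 mGal
Bouguer slab correction = 0.04193 × 2.39 × 2665.0 = 267.07 mGal
Simple Bouguer anomaly = 225.77 − (267.07) = -41.30 mGal

-41.3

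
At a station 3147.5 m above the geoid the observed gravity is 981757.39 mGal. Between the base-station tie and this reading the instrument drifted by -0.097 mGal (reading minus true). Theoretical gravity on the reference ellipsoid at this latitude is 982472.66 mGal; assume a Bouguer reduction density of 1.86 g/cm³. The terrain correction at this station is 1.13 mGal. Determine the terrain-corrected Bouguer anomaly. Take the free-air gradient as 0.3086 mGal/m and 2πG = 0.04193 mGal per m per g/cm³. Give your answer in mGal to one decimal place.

11.8

Drift-corrected reading = 981757.39 − (-0.097) = 981757.487 mGal
Free-air correction = 0.3086 × 3147.5 = 971.32 mGal
Free-air anomaly = 981757.487 − 982472.66 + (971.32) = 256.147 mGal
Bouguer slab correction = 0.04193 × 1.86 × 3147.5 = 245.47 mGal
Simple Bouguer anomaly = 256.147 − (245.47) = 10.677 mGal
Complete Bouguer anomaly = 10.677 + 1.13 = 11.807 mGal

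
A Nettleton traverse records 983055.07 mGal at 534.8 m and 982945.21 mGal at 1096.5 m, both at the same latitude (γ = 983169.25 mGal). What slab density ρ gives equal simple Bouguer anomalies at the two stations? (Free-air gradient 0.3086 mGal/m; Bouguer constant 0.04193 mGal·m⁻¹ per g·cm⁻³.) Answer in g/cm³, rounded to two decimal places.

Δg_obs = 982945.21 − 983055.07 = -109.86 mGal over Δh = 1096.5 − 534.8 = 561.7 m
Equal Bouguer anomalies ⇒ Δg_obs + (0.3086 − 0.04193ρ)·Δh = 0
0.3086 − 0.04193ρ = −Δg_obs/Δh = 0.19558
ρ = (0.3086 − 0.19558) / 0.04193 = 2.70 g/cm³

2.70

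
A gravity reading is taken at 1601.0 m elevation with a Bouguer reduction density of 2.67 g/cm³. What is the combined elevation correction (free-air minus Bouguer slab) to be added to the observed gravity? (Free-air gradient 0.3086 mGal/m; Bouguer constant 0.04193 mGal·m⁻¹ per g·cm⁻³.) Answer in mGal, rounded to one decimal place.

314.8

Combined gradient = 0.3086 − 0.04193 × 2.67 = 0.1966469 mGal/m
Combined elevation correction = 0.1966469 × 1601.0 = 314.8 mGal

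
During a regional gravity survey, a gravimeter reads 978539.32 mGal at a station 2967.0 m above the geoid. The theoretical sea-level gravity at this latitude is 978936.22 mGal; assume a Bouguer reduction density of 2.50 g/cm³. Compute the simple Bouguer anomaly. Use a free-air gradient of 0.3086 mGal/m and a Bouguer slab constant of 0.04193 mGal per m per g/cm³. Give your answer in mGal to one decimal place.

Free-air correction = 0.3086 × 2967.0 = 915.62 mGal
Free-air anomaly = 978539.32 − 978936.22 + (915.62) = 518.72 mGal
Bouguer slab correction = 0.04193 × 2.50 × 2967.0 = 311.02 mGal
Simple Bouguer anomaly = 518.72 − (311.02) = 207.70 mGal

207.7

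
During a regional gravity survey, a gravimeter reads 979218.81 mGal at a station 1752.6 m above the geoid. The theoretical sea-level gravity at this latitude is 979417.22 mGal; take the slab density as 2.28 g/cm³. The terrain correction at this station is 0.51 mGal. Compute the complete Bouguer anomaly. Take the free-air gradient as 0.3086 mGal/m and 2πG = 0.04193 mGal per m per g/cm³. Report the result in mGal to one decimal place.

Free-air correction = 0.3086 × 1752.6 = 540.85 mGal
Free-air anomaly = 979218.81 − 979417.22 + (540.85) = 342.44 mGal
Bouguer slab correction = 0.04193 × 2.28 × 1752.6 = 167.55 mGal
Simple Bouguer anomaly = 342.44 − (167.55) = 174.89 mGal
Complete Bouguer anomaly = 174.89 + 0.51 = 175.40 mGal

175.4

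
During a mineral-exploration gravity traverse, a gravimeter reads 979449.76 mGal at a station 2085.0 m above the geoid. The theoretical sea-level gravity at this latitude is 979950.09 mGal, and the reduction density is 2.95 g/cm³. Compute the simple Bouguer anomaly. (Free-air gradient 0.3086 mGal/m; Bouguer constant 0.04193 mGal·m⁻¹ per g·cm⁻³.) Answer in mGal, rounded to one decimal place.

Free-air correction = 0.3086 × 2085.0 = 643.43 mGal
Free-air anomaly = 979449.76 − 979950.09 + (643.43) = 143.10 mGal
Bouguer slab correction = 0.04193 × 2.95 × 2085.0 = 257.90 mGal
Simple Bouguer anomaly = 143.10 − (257.90) = -114.80 mGal

-114.8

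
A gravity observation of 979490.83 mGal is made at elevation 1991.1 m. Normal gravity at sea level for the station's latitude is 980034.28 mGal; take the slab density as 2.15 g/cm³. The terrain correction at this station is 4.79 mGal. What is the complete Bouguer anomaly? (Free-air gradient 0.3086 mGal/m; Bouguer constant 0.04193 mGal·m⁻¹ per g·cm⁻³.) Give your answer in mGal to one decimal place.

-103.7

Free-air correction = 0.3086 × 1991.1 = 614.45 mGal
Free-air anomaly = 979490.83 − 980034.28 + (614.45) = 71.00 mGal
Bouguer slab correction = 0.04193 × 2.15 × 1991.1 = 179.50 mGal
Simple Bouguer anomaly = 71.00 − (179.50) = -108.50 mGal
Complete Bouguer anomaly = -108.50 + 4.79 = -103.71 mGal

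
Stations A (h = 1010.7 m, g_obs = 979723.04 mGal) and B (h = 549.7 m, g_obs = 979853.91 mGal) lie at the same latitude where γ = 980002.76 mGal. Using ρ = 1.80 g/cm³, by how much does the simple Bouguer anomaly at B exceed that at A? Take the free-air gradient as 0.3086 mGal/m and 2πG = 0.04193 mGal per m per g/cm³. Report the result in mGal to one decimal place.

23.4

Δg_SB(A) = 979723.04 − 980002.76 + 0.3086×1010.7 − 0.04193×1.80×1010.7 = -44.10 mGal
Δg_SB(B) = 979853.91 − 980002.76 + 0.3086×549.7 − 0.04193×1.80×549.7 = -20.70 mGal
Difference = -20.70 − (-44.10) = 23.40 mGal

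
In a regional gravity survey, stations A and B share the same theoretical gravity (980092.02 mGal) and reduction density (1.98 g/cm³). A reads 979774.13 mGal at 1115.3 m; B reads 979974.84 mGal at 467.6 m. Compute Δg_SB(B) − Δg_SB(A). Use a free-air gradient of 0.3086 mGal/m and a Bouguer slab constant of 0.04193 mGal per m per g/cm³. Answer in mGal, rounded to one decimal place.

54.6

Δg_SB(A) = 979774.13 − 980092.02 + 0.3086×1115.3 − 0.04193×1.98×1115.3 = -66.30 mGal
Δg_SB(B) = 979974.84 − 980092.02 + 0.3086×467.6 − 0.04193×1.98×467.6 = -11.70 mGal
Difference = -11.70 − (-66.30) = 54.60 mGal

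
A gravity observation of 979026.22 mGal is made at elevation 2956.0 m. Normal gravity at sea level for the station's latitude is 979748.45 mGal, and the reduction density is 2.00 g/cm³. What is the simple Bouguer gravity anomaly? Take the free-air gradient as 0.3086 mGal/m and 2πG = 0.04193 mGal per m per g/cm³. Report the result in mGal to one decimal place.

Free-air correction = 0.3086 × 2956.0 = 912.22 mGal
Free-air anomaly = 979026.22 − 979748.45 + (912.22) = 189.99 mGal
Bouguer slab correction = 0.04193 × 2.00 × 2956.0 = 247.89 mGal
Simple Bouguer anomaly = 189.99 − (247.89) = -57.90 mGal

-57.9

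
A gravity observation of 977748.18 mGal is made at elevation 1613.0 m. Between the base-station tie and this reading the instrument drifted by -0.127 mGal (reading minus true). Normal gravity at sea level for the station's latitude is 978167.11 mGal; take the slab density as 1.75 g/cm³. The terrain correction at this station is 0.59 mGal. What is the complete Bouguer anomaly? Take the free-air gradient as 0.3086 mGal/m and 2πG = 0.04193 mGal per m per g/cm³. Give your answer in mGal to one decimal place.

Drift-corrected reading = 977748.18 − (-0.127) = 977748.307 mGal
Free-air correction = 0.3086 × 1613.0 = 497.77 mGal
Free-air anomaly = 977748.307 − 978167.11 + (497.77) = 78.967 mGal
Bouguer slab correction = 0.04193 × 1.75 × 1613.0 = 118.36 mGal
Simple Bouguer anomaly = 78.967 − (118.36) = -39.393 mGal
Complete Bouguer anomaly = -39.393 + 0.59 = -38.803 mGal

-38.8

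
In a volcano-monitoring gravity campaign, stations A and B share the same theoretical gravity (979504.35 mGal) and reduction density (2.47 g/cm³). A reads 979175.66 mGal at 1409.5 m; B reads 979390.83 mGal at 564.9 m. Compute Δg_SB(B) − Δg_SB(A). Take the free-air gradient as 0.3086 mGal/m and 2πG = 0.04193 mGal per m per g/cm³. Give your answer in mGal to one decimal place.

42.0

Δg_SB(A) = 979175.66 − 979504.35 + 0.3086×1409.5 − 0.04193×2.47×1409.5 = -39.70 mGal
Δg_SB(B) = 979390.83 − 979504.35 + 0.3086×564.9 − 0.04193×2.47×564.9 = 2.30 mGal
Difference = 2.30 − (-39.70) = 42.00 mGal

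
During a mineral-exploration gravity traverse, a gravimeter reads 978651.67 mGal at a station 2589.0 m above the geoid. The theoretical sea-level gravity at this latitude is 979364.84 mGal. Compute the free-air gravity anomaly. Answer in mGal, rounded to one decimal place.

85.8

Free-air correction = 0.3086 × 2589.0 = 798.97 mGal
Free-air anomaly = 978651.67 − 979364.84 + (798.97) = 85.80 mGal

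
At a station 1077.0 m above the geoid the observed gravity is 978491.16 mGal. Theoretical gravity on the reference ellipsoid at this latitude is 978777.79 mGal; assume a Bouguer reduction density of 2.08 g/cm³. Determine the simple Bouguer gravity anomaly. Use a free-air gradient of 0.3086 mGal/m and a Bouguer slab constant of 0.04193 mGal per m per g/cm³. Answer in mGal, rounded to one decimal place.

-48.2

Free-air correction = 0.3086 × 1077.0 = 332.36 mGal
Free-air anomaly = 978491.16 − 978777.79 + (332.36) = 45.73 mGal
Bouguer slab correction = 0.04193 × 2.08 × 1077.0 = 93.93 mGal
Simple Bouguer anomaly = 45.73 − (93.93) = -48.20 mGal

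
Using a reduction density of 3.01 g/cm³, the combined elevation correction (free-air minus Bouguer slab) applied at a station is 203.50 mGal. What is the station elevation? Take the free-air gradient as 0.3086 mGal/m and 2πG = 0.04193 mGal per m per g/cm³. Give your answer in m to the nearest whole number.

1116

Combined gradient = 0.3086 − 0.04193 × 3.01 = 0.1823907 mGal/m
h = 203.50 / 0.1823907 = 1115.74 m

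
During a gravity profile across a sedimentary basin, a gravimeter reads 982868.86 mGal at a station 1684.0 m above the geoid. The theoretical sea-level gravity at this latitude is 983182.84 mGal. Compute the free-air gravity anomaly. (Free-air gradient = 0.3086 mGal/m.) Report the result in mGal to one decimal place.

205.7

Free-air correction = 0.3086 × 1684.0 = 519.68 mGal
Free-air anomaly = 982868.86 − 983182.84 + (519.68) = 205.70 mGal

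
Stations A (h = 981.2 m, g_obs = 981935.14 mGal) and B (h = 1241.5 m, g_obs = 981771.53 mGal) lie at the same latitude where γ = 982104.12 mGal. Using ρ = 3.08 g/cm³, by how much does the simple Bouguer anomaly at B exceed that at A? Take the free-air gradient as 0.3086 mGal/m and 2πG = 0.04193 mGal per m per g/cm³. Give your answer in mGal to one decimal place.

Δg_SB(A) = 981935.14 − 982104.12 + 0.3086×981.2 − 0.04193×3.08×981.2 = 7.10 mGal
Δg_SB(B) = 981771.53 − 982104.12 + 0.3086×1241.5 − 0.04193×3.08×1241.5 = -109.80 mGal
Difference = -109.80 − (7.10) = -116.90 mGal

-116.9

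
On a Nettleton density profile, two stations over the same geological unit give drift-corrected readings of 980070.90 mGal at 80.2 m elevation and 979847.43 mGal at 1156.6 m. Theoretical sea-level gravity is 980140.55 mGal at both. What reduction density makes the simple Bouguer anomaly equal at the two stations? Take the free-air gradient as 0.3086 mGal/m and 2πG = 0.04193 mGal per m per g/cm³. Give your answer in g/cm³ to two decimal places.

2.41

Δg_obs = 979847.43 − 980070.90 = -223.47 mGal over Δh = 1156.6 − 80.2 = 1076.4 m
Equal Bouguer anomalies ⇒ Δg_obs + (0.3086 − 0.04193ρ)·Δh = 0
0.3086 − 0.04193ρ = −Δg_obs/Δh = 0.20761
ρ = (0.3086 − 0.20761) / 0.04193 = 2.41 g/cm³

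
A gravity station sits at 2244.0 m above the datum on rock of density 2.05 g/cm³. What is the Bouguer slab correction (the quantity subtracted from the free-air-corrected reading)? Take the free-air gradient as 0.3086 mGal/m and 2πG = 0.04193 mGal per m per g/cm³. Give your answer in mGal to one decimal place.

192.9

Bouguer slab correction = 0.04193 × 2.05 × 2244.0 = 192.9 mGal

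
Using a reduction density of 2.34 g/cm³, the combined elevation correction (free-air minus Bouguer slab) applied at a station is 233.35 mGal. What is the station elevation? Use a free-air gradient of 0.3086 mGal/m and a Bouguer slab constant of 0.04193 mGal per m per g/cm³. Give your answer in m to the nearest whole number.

1109

Combined gradient = 0.3086 − 0.04193 × 2.34 = 0.2104838 mGal/m
h = 233.35 / 0.2104838 = 1108.64 m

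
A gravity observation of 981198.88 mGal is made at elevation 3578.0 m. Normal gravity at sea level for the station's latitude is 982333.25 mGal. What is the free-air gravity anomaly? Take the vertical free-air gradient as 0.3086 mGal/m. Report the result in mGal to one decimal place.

Free-air correction = 0.3086 × 3578.0 = 1104.17 mGal
Free-air anomaly = 981198.88 − 982333.25 + (1104.17) = -30.20 mGal

-30.2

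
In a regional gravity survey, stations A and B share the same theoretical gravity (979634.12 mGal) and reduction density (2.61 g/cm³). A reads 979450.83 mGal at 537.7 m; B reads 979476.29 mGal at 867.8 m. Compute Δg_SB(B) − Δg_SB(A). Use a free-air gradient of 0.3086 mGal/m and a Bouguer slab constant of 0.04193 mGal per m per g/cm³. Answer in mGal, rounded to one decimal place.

91.2

Δg_SB(A) = 979450.83 − 979634.12 + 0.3086×537.7 − 0.04193×2.61×537.7 = -76.20 mGal
Δg_SB(B) = 979476.29 − 979634.12 + 0.3086×867.8 − 0.04193×2.61×867.8 = 15.00 mGal
Difference = 15.00 − (-76.20) = 91.20 mGal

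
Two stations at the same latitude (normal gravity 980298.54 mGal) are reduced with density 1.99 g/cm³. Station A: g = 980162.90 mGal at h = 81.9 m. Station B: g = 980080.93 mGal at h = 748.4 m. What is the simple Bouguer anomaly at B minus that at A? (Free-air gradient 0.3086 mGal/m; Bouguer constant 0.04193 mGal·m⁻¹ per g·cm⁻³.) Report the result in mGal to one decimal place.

Δg_SB(A) = 980162.90 − 980298.54 + 0.3086×81.9 − 0.04193×1.99×81.9 = -117.20 mGal
Δg_SB(B) = 980080.93 − 980298.54 + 0.3086×748.4 − 0.04193×1.99×748.4 = -49.10 mGal
Difference = -49.10 − (-117.20) = 68.10 mGal

68.1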